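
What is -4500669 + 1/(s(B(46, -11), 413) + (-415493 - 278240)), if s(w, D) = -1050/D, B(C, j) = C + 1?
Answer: -184214168935652/40930397 ≈ -4.5007e+6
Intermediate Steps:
B(C, j) = 1 + C
-4500669 + 1/(s(B(46, -11), 413) + (-415493 - 278240)) = -4500669 + 1/(-1050/413 + (-415493 - 278240)) = -4500669 + 1/(-1050*1/413 - 693733) = -4500669 + 1/(-150/59 - 693733) = -4500669 + 1/(-40930397/59) = -4500669 - 59/40930397 = -184214168935652/40930397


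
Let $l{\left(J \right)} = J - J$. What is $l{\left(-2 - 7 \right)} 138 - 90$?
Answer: $-90$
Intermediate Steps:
$l{\left(J \right)} = 0$
$l{\left(-2 - 7 \right)} 138 - 90 = 0 \cdot 138 - 90 = 0 - 90 = -90$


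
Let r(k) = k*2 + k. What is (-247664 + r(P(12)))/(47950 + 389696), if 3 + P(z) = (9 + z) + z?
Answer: -123787/218823 ≈ -0.56569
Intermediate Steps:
P(z) = 6 + 2*z (P(z) = -3 + ((9 + z) + z) = -3 + (9 + 2*z) = 6 + 2*z)
r(k) = 3*k (r(k) = 2*k + k = 3*k)
(-247664 + r(P(12)))/(47950 + 389696) = (-247664 + 3*(6 + 2*12))/(47950 + 389696) = (-247664 + 3*(6 + 24))/437646 = (-247664 + 3*30)*(1/437646) = (-247664 + 90)*(1/437646) = -247574*1/437646 = -123787/218823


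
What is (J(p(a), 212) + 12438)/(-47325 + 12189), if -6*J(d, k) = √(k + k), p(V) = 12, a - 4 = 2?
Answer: -691/1952 + √106/105408 ≈ -0.35390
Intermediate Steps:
a = 6 (a = 4 + 2 = 6)
J(d, k) = -√2*√k/6 (J(d, k) = -√(k + k)/6 = -√2*√k/6)
(J(p(a), 212) + 12438)/(-47325 + 12189) = (-√2*√212/6 + 12438)/(-47325 + 12189) = (-√2*2*√53/6 + 12438)/(-35136) = (-√106/3 + 12438)*(-1/35136) = (12438 - √106/3)*(-1/35136) = -691/1952 + √106/105408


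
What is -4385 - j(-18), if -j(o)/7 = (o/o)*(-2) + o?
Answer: -4525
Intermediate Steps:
j(o) = 14 - 7*o (j(o) = -7*((o/o)*(-2) + o) = -7*(1*(-2) + o) = -7*(-2 + o) = 14 - 7*o)
-4385 - j(-18) = -4385 - (14 - 7*(-18)) = -4385 - (14 + 126) = -4385 - 1*140 = -4385 - 140 = -4525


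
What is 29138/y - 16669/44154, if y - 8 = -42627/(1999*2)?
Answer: -5143841297663/469931022 ≈ -10946.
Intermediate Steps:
y = -10643/3998 (y = 8 - 42627/(1999*2) = 8 - 42627/3998 = -10643/3998 ≈ -2.6621)
29138/y - 16669/44154 = 29138/(-10643/3998) - 16669/44154 = 29138*(-3998/10643) - 16669*1/44154 = -116493724/10643 - 16669/44154 = -5143841297663/469931022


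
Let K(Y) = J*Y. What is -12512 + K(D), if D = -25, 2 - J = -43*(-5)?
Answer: -7187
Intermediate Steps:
J = -213 (J = 2 - (-43)*(-5) = 2 - 1*215 = 2 - 215 = -213)
K(Y) = -213*Y
-12512 + K(D) = -12512 - 213*(-25) = -12512 + 5325 = -7187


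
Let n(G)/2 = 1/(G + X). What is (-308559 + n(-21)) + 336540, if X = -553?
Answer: 8030546/287 ≈ 27981.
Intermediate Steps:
n(G) = 2/(-553 + G) (n(G) = 2/(G - 553) = 2/(-553 + G))
(-308559 + n(-21)) + 336540 = (-308559 + 2/(-553 - 21)) + 336540 = (-308559 + 2/(-574)) + 336540 = (-308559 + 2*(-1/574)) + 336540 = (-308559 - 1/287) + 336540 = -88556434/287 + 336540 = 8030546/287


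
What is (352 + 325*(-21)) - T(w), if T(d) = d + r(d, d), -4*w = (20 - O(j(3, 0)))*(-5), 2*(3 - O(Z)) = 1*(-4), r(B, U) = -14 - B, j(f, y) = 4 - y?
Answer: -6459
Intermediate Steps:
O(Z) = 5 (O(Z) = 3 - (-4)/2 = 3 - ½*(-4) = 3 + 2 = 5)
w = 75/4 (w = -(20 - 1*5)*(-5)/4 = -(20 - 5)*(-5)/4 = -15*(-5)/4 = -¼*(-75) = 75/4 ≈ 18.750)
T(d) = -14 (T(d) = d + (-14 - d) = -14)
(352 + 325*(-21)) - T(w) = (352 + 325*(-21)) - 1*(-14) = (352 - 6825) + 14 = -6473 + 14 = -6459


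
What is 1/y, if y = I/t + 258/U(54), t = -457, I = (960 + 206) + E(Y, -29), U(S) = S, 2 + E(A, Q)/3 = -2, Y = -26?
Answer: 4113/9265 ≈ 0.44393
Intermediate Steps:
E(A, Q) = -12 (E(A, Q) = -6 + 3*(-2) = -6 - 6 = -12)
I = 1154 (I = (960 + 206) - 12 = 1166 - 12 = 1154)
y = 9265/4113 (y = 1154/(-457) + 258/54 = 1154*(-1/457) + 258*(1/54) = -1154/457 + 43/9 = 9265/4113 ≈ 2.2526)
1/y = 1/(9265/4113) = 4113/9265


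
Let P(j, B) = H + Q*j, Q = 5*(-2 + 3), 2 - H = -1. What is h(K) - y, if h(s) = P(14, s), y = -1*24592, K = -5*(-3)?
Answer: 24665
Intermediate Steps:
H = 3 (H = 2 - 1*(-1) = 2 + 1 = 3)
Q = 5 (Q = 5*1 = 5)
K = 15
y = -24592
P(j, B) = 3 + 5*j
h(s) = 73 (h(s) = 3 + 5*14 = 3 + 70 = 73)
h(K) - y = 73 - 1*(-24592) = 73 + 24592 = 24665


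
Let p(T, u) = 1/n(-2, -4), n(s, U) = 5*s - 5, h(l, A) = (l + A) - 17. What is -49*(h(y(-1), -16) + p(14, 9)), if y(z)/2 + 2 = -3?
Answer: 31654/15 ≈ 2110.3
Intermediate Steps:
y(z) = -10 (y(z) = -4 + 2*(-3) = -4 - 6 = -10)
h(l, A) = -17 + A + l (h(l, A) = (A + l) - 17 = -17 + A + l)
n(s, U) = -5 + 5*s
p(T, u) = -1/15 (p(T, u) = 1/(-5 + 5*(-2)) = 1/(-5 - 10) = 1/(-15) = -1/15)
-49*(h(y(-1), -16) + p(14, 9)) = -49*((-17 - 16 - 10) - 1/15) = -49*(-43 - 1/15) = -49*(-646/15) = 31654/15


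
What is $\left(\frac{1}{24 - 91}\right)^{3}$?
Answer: $- \frac{1}{300763} \approx -3.3249 \cdot 10^{-6}$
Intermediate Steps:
$\left(\frac{1}{24 - 91}\right)^{3} = \left(\frac{1}{-67}\right)^{3} = \left(- \frac{1}{67}\right)^{3} = - \frac{1}{300763}$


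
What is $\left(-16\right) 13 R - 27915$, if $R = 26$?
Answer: $-33323$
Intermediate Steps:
$\left(-16\right) 13 R - 27915 = \left(-16\right) 13 \cdot 26 - 27915 = \left(-208\right) 26 - 27915 = -5408 - 27915 = -33323$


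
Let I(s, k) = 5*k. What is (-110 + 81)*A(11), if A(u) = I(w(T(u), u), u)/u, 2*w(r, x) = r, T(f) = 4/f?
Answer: -145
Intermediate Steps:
w(r, x) = r/2
A(u) = 5 (A(u) = (5*u)/u = 5)
(-110 + 81)*A(11) = (-110 + 81)*5 = -29*5 = -145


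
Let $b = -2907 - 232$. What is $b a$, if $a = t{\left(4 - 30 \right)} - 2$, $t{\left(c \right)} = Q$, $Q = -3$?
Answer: $15695$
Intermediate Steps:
$t{\left(c \right)} = -3$
$b = -3139$ ($b = -2907 - 232 = -3139$)
$a = -5$ ($a = -3 - 2 = -5$)
$b a = \left(-3139\right) \left(-5\right) = 15695$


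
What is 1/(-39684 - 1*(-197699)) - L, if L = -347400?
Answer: 54894411001/158015 ≈ 3.4740e+5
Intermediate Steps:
1/(-39684 - 1*(-197699)) - L = 1/(-39684 - 1*(-197699)) - 1*(-347400) = 1/(-39684 + 197699) + 347400 = 1/158015 + 347400 = 54894411001/158015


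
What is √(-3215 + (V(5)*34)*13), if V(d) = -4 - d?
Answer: I*√7193 ≈ 84.812*I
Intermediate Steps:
√(-3215 + (V(5)*34)*13) = √(-3215 + ((-4 - 1*5)*34)*13) = √(-3215 + ((-4 - 5)*34)*13) = √(-3215 - 9*34*13) = √(-3215 - 306*13) = √(-3215 - 3978) = √(-7193) = I*√7193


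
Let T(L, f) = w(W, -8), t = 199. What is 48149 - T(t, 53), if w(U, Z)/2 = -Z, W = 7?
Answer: 48133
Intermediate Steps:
w(U, Z) = -2*Z (w(U, Z) = 2*(-Z) = -2*Z)
T(L, f) = 16 (T(L, f) = -2*(-8) = 16)
48149 - T(t, 53) = 48149 - 1*16 = 48149 - 16 = 48133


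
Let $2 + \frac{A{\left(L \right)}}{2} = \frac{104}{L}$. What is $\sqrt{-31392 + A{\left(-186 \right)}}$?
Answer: $\frac{2 i \sqrt{67888419}}{93} \approx 177.19 i$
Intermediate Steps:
$A{\left(L \right)} = -4 + \frac{208}{L}$ ($A{\left(L \right)} = -4 + 2 \frac{104}{L} = -4 + \frac{208}{L}$)
$\sqrt{-31392 + A{\left(-186 \right)}} = \sqrt{-31392 - \left(4 - \frac{208}{-186}\right)} = \sqrt{-31392 + \left(-4 + 208 \left(- \frac{1}{186}\right)\right)} = \sqrt{-31392 - \frac{476}{93}} = \sqrt{- \frac{2919932}{93}} = \frac{2 i \sqrt{67888419}}{93}$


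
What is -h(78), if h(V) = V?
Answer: -78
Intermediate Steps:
-h(78) = -1*78 = -78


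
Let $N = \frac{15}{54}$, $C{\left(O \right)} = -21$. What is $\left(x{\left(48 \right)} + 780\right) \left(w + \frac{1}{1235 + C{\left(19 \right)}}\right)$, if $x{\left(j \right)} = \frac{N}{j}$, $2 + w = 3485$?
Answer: $\frac{2849599534775}{1048896} \approx 2.7168 \cdot 10^{6}$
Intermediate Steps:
$w = 3483$ ($w = -2 + 3485 = 3483$)
$N = \frac{5}{18}$ ($N = 15 \cdot \frac{1}{54} = \frac{5}{18} \approx 0.27778$)
$x{\left(j \right)} = \frac{5}{18 j}$
$\left(x{\left(48 \right)} + 780\right) \left(w + \frac{1}{1235 + C{\left(19 \right)}}\right) = \left(\frac{5}{18 \cdot 48} + 780\right) \left(3483 + \frac{1}{1235 - 21}\right) = \left(\frac{5}{18} \cdot \frac{1}{48} + 780\right) \left(3483 + \frac{1}{1214}\right) = \left(\frac{5}{864} + 780\right) \left(3483 + \frac{1}{1214}\right) = \frac{673925}{864} \cdot \frac{4228363}{1214} = \frac{2849599534775}{1048896}$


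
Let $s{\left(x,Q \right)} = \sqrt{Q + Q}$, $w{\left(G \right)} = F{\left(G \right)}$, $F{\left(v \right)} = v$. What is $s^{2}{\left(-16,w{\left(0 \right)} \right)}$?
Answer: $0$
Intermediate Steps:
$w{\left(G \right)} = G$
$s{\left(x,Q \right)} = \sqrt{2} \sqrt{Q}$ ($s{\left(x,Q \right)} = \sqrt{2 Q} = \sqrt{2} \sqrt{Q}$)
$s^{2}{\left(-16,w{\left(0 \right)} \right)} = \left(\sqrt{2} \sqrt{0}\right)^{2} = \left(\sqrt{2} \cdot 0\right)^{2} = 0^{2} = 0$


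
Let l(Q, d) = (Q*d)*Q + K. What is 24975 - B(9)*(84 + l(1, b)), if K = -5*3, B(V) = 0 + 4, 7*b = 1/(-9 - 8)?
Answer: 2939185/119 ≈ 24699.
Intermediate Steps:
b = -1/119 (b = 1/(7*(-9 - 8)) = (⅐)/(-17) = (⅐)*(-1/17) = -1/119 ≈ -0.0084034)
B(V) = 4
K = -15
l(Q, d) = -15 + d*Q² (l(Q, d) = (Q*d)*Q - 15 = d*Q² - 15 = -15 + d*Q²)
24975 - B(9)*(84 + l(1, b)) = 24975 - 4*(84 + (-15 - 1/119*1²)) = 24975 - 4*(84 + (-15 - 1/119*1)) = 24975 - 4*(84 + (-15 - 1/119)) = 24975 - 4*(84 - 1786/119) = 24975 - 4*8210/119 = 24975 - 1*32840/119 = 24975 - 32840/119 = 2939185/119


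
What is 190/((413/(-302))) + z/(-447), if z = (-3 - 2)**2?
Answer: -25659185/184611 ≈ -138.99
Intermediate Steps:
z = 25 (z = (-5)**2 = 25)
190/((413/(-302))) + z/(-447) = 190/((413/(-302))) + 25/(-447) = 190/((413*(-1/302))) + 25*(-1/447) = 190/(-413/302) - 25/447 = 190*(-302/413) - 25/447 = -57380/413 - 25/447 = -25659185/184611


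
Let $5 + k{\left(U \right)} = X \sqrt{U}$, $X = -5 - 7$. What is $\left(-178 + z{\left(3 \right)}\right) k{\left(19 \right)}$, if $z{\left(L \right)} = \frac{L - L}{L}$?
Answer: $890 + 2136 \sqrt{19} \approx 10201.0$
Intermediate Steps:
$z{\left(L \right)} = 0$ ($z{\left(L \right)} = \frac{0}{L} = 0$)
$X = -12$ ($X = -5 - 7 = -12$)
$k{\left(U \right)} = -5 - 12 \sqrt{U}$
$\left(-178 + z{\left(3 \right)}\right) k{\left(19 \right)} = \left(-178 + 0\right) \left(-5 - 12 \sqrt{19}\right) = - 178 \left(-5 - 12 \sqrt{19}\right) = 890 + 2136 \sqrt{19}$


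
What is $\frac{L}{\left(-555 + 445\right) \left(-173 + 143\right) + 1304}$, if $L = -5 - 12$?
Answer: $- \frac{17}{4604} \approx -0.0036924$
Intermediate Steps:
$L = -17$ ($L = -5 - 12 = -17$)
$\frac{L}{\left(-555 + 445\right) \left(-173 + 143\right) + 1304} = - \frac{17}{\left(-555 + 445\right) \left(-173 + 143\right) + 1304} = - \frac{17}{\left(-110\right) \left(-30\right) + 1304} = - \frac{17}{3300 + 1304} = - \frac{17}{4604}$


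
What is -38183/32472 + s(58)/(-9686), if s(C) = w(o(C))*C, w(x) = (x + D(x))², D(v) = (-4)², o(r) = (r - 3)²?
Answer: -300297073993/5422824 ≈ -55377.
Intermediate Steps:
o(r) = (-3 + r)²
D(v) = 16
w(x) = (16 + x)² (w(x) = (x + 16)² = (16 + x)²)
s(C) = C*(16 + (-3 + C)²)² (s(C) = (16 + (-3 + C)²)²*C = C*(16 + (-3 + C)²)²)
-38183/32472 + s(58)/(-9686) = -38183/32472 + (58*(16 + (-3 + 58)²)²)/(-9686) = -38183*1/32472 + (58*(16 + 55²)²)*(-1/9686) = -38183/32472 + (58*(16 + 3025)²)*(-1/9686) = -38183/32472 + (58*3041²)*(-1/9686) = -38183/32472 + (58*9247681)*(-1/9686) = -38183/32472 + 536365498*(-1/9686) = -38183/32472 - 9247681/167 = -300297073993/5422824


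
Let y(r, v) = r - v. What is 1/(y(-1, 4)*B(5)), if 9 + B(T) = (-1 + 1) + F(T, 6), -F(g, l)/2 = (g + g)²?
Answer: 1/1045 ≈ 0.00095694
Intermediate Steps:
F(g, l) = -8*g² (F(g, l) = -2*(g + g)² = -2*4*g² = -8*g²)
B(T) = -9 - 8*T² (B(T) = -9 + ((-1 + 1) - 8*T²) = -9 + (0 - 8*T²) = -9 - 8*T²)
1/(y(-1, 4)*B(5)) = 1/((-1 - 1*4)*(-9 - 8*5²)) = 1/((-1 - 4)*(-9 - 8*25)) = 1/(-5*(-9 - 200)) = 1/(-5*(-209)) = 1/1045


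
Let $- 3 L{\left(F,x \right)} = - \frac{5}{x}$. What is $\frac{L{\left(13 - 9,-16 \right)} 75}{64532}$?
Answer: $- \frac{125}{1032512} \approx -0.00012106$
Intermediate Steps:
$L{\left(F,x \right)} = \frac{5}{3 x}$ ($L{\left(F,x \right)} = - \frac{\left(-5\right) \frac{1}{x}}{3} = \frac{5}{3 x}$)
$\frac{L{\left(13 - 9,-16 \right)} 75}{64532} = \frac{\frac{5}{3 \left(-16\right)} 75}{64532} = \frac{5}{3} \left(- \frac{1}{16}\right) 75 \cdot \frac{1}{64532} = \left(- \frac{5}{48}\right) 75 \cdot \frac{1}{64532} = \left(- \frac{125}{16}\right) \frac{1}{64532} = - \frac{125}{1032512}$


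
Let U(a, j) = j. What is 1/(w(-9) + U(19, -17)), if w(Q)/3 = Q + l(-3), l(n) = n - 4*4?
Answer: -1/101 ≈ -0.0099010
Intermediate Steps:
l(n) = -16 + n (l(n) = n - 16 = -16 + n)
w(Q) = -57 + 3*Q (w(Q) = 3*(Q + (-16 - 3)) = 3*(Q - 19) = 3*(-19 + Q) = -57 + 3*Q)
1/(w(-9) + U(19, -17)) = 1/((-57 + 3*(-9)) - 17) = 1/((-57 - 27) - 17) = 1/(-84 - 17) = 1/(-101) = -1/101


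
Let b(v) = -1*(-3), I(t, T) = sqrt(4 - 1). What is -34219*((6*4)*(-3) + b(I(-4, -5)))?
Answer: 2361111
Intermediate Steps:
I(t, T) = sqrt(3)
b(v) = 3
-34219*((6*4)*(-3) + b(I(-4, -5))) = -34219*((6*4)*(-3) + 3) = -34219*(24*(-3) + 3) = -34219*(-72 + 3) = -34219*(-69) = 2361111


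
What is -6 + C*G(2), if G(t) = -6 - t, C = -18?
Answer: 138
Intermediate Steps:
-6 + C*G(2) = -6 - 18*(-6 - 1*2) = -6 - 18*(-6 - 2) = -6 - 18*(-8) = -6 + 144 = 138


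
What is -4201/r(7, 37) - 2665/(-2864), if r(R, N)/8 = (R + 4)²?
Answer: -1181493/346544 ≈ -3.4094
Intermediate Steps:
r(R, N) = 8*(4 + R)² (r(R, N) = 8*(R + 4)² = 8*(4 + R)²)
-4201/r(7, 37) - 2665/(-2864) = -4201*1/(8*(4 + 7)²) - 2665/(-2864) = -4201/(8*11²) - 2665*(-1/2864) = -4201/(8*121) + 2665/2864 = -4201/968 + 2665/2864 = -1181493/346544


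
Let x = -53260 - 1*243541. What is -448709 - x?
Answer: -151908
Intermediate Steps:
x = -296801 (x = -53260 - 243541 = -296801)
-448709 - x = -448709 - 1*(-296801) = -448709 + 296801 = -151908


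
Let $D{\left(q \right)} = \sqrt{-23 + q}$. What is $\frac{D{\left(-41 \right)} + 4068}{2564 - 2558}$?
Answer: $678 + \frac{4 i}{3} \approx 678.0 + 1.3333 i$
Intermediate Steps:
$\frac{D{\left(-41 \right)} + 4068}{2564 - 2558} = \frac{\sqrt{-23 - 41} + 4068}{2564 - 2558} = \frac{\sqrt{-64} + 4068}{6} = \left(8 i + 4068\right) \frac{1}{6} = \left(4068 + 8 i\right) \frac{1}{6} = 678 + \frac{4 i}{3}$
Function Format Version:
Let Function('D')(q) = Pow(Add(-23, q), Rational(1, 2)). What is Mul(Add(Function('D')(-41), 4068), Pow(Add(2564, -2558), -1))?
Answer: Add(678, Mul(Rational(4, 3), I)) ≈ Add(678.00, Mul(1.3333, I))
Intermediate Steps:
Mul(Add(Function('D')(-41), 4068), Pow(Add(2564, -2558), -1)) = Mul(Add(Pow(Add(-23, -41), Rational(1, 2)), 4068), Pow(Add(2564, -2558), -1)) = Mul(Add(Pow(-64, Rational(1, 2)), 4068), Pow(6, -1)) = Mul(Add(Mul(8, I), 4068), Rational(1, 6)) = Mul(Add(4068, Mul(8, I)), Rational(1, 6)) = Add(678, Mul(Rational(4, 3), I))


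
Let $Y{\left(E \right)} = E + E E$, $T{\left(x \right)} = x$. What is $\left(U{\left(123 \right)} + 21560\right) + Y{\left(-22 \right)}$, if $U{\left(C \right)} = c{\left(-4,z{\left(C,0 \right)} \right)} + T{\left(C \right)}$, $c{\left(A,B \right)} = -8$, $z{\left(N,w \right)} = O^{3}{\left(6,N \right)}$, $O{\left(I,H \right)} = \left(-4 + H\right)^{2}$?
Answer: $22137$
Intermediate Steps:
$Y{\left(E \right)} = E + E^{2}$
$z{\left(N,w \right)} = \left(-4 + N\right)^{6}$ ($z{\left(N,w \right)} = \left(\left(-4 + N\right)^{2}\right)^{3} = \left(-4 + N\right)^{6}$)
$U{\left(C \right)} = -8 + C$
$\left(U{\left(123 \right)} + 21560\right) + Y{\left(-22 \right)} = \left(\left(-8 + 123\right) + 21560\right) - 22 \left(1 - 22\right) = \left(115 + 21560\right) - -462 = 21675 + 462 = 22137$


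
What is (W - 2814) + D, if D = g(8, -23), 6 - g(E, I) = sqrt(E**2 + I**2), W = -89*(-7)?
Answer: -2185 - sqrt(593) ≈ -2209.4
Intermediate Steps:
W = 623
g(E, I) = 6 - sqrt(E**2 + I**2)
D = 6 - sqrt(593) (D = 6 - sqrt(8**2 + (-23)**2) = 6 - sqrt(64 + 529) = 6 - sqrt(593) ≈ -18.352)
(W - 2814) + D = (623 - 2814) + (6 - sqrt(593)) = -2191 + (6 - sqrt(593)) = -2185 - sqrt(593)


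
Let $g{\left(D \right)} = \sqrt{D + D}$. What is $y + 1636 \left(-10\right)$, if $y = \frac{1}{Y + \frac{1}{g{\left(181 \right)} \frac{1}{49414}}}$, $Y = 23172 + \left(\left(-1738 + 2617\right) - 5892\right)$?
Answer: $- \frac{956466916659901}{58463748163} - \frac{24707 \sqrt{362}}{58463748163} \approx -16360.0$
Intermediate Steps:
$g{\left(D \right)} = \sqrt{2} \sqrt{D}$ ($g{\left(D \right)} = \sqrt{2 D} = \sqrt{2} \sqrt{D}$)
$Y = 18159$ ($Y = 23172 + \left(879 - 5892\right) = 23172 - 5013 = 18159$)
$y = \frac{1}{18159 + \frac{24707 \sqrt{362}}{181}}$ ($y = \frac{1}{18159 + \frac{1}{\sqrt{2} \sqrt{181} \cdot \frac{1}{49414}}} = \frac{1}{18159 + \frac{1}{\sqrt{362} \cdot \frac{1}{49414}}} = \frac{1}{18159 + \frac{1}{\frac{1}{49414} \sqrt{362}}} = \frac{1}{18159 + \frac{24707 \sqrt{362}}{181}} \approx 4.8178 \cdot 10^{-5}$)
$y + 1636 \left(-10\right) = \left(\frac{3286779}{58463748163} - \frac{24707 \sqrt{362}}{58463748163}\right) + 1636 \left(-10\right) = \left(\frac{3286779}{58463748163} - \frac{24707 \sqrt{362}}{58463748163}\right) - 16360 = - \frac{956466916659901}{58463748163} - \frac{24707 \sqrt{362}}{58463748163}$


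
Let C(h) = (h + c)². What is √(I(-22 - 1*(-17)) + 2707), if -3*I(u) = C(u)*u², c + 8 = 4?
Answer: 4*√127 ≈ 45.078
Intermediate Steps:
c = -4 (c = -8 + 4 = -4)
C(h) = (-4 + h)² (C(h) = (h - 4)² = (-4 + h)²)
I(u) = -u²*(-4 + u)²/3 (I(u) = -(-4 + u)²*u²/3 = -u²*(-4 + u)²/3)
√(I(-22 - 1*(-17)) + 2707) = √(-(-22 - 1*(-17))²*(-4 + (-22 - 1*(-17)))²/3 + 2707) = √(-(-22 + 17)²*(-4 + (-22 + 17))²/3 + 2707) = √(-⅓*(-5)²*(-4 - 5)² + 2707) = √(-⅓*25*(-9)² + 2707) = √(-⅓*25*81 + 2707) = √(-675 + 2707) = √2032 = 4*√127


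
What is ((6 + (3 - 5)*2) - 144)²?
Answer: 20164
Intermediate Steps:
((6 + (3 - 5)*2) - 144)² = ((6 - 2*2) - 144)² = ((6 - 4) - 144)² = (2 - 144)² = (-142)² = 20164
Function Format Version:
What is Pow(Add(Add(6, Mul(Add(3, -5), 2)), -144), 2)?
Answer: 20164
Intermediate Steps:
Pow(Add(Add(6, Mul(Add(3, -5), 2)), -144), 2) = Pow(Add(Add(6, Mul(-2, 2)), -144), 2) = Pow(Add(Add(6, -4), -144), 2) = Pow(Add(2, -144), 2) = Pow(-142, 2) = 20164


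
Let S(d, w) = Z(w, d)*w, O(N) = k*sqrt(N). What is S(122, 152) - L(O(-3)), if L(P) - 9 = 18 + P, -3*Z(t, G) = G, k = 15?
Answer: -18625/3 - 15*I*sqrt(3) ≈ -6208.3 - 25.981*I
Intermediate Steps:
Z(t, G) = -G/3
O(N) = 15*sqrt(N)
S(d, w) = -d*w/3 (S(d, w) = (-d/3)*w = -d*w/3)
L(P) = 27 + P (L(P) = 9 + (18 + P) = 27 + P)
S(122, 152) - L(O(-3)) = -1/3*122*152 - (27 + 15*sqrt(-3)) = -18544/3 - (27 + 15*(I*sqrt(3))) = -18544/3 - (27 + 15*I*sqrt(3)) = -18544/3 + (-27 - 15*I*sqrt(3)) = -18625/3 - 15*I*sqrt(3)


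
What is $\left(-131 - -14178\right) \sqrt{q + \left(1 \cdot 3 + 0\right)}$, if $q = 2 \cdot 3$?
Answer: $42141$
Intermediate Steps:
$q = 6$
$\left(-131 - -14178\right) \sqrt{q + \left(1 \cdot 3 + 0\right)} = \left(-131 - -14178\right) \sqrt{6 + \left(1 \cdot 3 + 0\right)} = \left(-131 + 14178\right) \sqrt{6 + \left(3 + 0\right)} = 14047 \sqrt{6 + 3} = 14047 \sqrt{9} = 14047 \cdot 3 = 42141$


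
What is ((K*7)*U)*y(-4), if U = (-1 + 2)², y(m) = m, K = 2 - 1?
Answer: -28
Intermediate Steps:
K = 1
U = 1 (U = 1² = 1)
((K*7)*U)*y(-4) = ((1*7)*1)*(-4) = (7*1)*(-4) = 7*(-4) = -28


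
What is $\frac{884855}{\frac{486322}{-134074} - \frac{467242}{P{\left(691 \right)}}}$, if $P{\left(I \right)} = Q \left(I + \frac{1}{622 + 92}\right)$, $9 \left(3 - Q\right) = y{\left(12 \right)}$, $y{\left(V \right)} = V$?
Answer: $- \frac{146330152021465625}{67692646977343} \approx -2161.7$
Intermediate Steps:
$Q = \frac{5}{3}$ ($Q = 3 - \frac{4}{3} = \frac{5}{3} \approx 1.6667$)
$P{\left(I \right)} = \frac{5}{2142} + \frac{5 I}{3}$ ($P{\left(I \right)} = \frac{5 \left(I + \frac{1}{622 + 92}\right)}{3} = \frac{5 \left(I + \frac{1}{714}\right)}{3} = \frac{5 \left(\frac{1}{714} + I\right)}{3} = \frac{5}{2142} + \frac{5 I}{3}$)
$\frac{884855}{\frac{486322}{-134074} - \frac{467242}{P{\left(691 \right)}}} = \frac{884855}{\frac{486322}{-134074} - \frac{467242}{\frac{5}{2142} + \frac{5}{3} \cdot 691}} = \frac{884855}{486322 \left(- \frac{1}{134074}\right) - \frac{467242}{\frac{5}{2142} + \frac{3455}{3}}} = \frac{884855}{- \frac{243161}{67037} - \frac{467242}{\frac{2466875}{2142}}} = \frac{884855}{- \frac{243161}{67037} - \frac{1000832364}{2466875}} = \frac{884855}{- \frac{67692646977343}{165371899375}} = 884855 \left(- \frac{165371899375}{67692646977343}\right) = - \frac{146330152021465625}{67692646977343}$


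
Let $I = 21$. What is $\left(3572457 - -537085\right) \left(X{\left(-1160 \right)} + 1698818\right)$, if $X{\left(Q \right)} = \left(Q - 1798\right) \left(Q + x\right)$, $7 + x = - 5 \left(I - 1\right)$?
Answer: $22383047895368$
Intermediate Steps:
$x = -107$ ($x = -7 - 5 \left(21 - 1\right) = -7 - 100 = -107$)
$X{\left(Q \right)} = \left(-1798 + Q\right) \left(-107 + Q\right)$ ($X{\left(Q \right)} = \left(Q - 1798\right) \left(Q - 107\right) = \left(-1798 + Q\right) \left(-107 + Q\right)$)
$\left(3572457 - -537085\right) \left(X{\left(-1160 \right)} + 1698818\right) = \left(3572457 - -537085\right) \left(\left(192386 + \left(-1160\right)^{2} - -2209800\right) + 1698818\right) = \left(3572457 + \left(537572 - 487\right)\right) \left(\left(192386 + 1345600 + 2209800\right) + 1698818\right) = \left(3572457 + 537085\right) \left(3747786 + 1698818\right) = 4109542 \cdot 5446604 = 22383047895368$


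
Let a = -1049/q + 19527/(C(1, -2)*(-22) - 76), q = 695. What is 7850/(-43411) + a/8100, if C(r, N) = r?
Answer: -4924379272537/23949458001000 ≈ -0.20562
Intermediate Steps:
a = -13674067/68110 (a = -1049/695 + 19527/(1*(-22) - 76) = -1049*1/695 + 19527/(-22 - 76) = -1049/695 + 19527/(-98) = -1049/695 + 19527*(-1/98) = -1049/695 - 19527/98 = -13674067/68110 ≈ -200.76)
7850/(-43411) + a/8100 = 7850/(-43411) - 13674067/68110/8100 = 7850*(-1/43411) - 13674067/68110*1/8100 = -7850/43411 - 13674067/551691000 = -4924379272537/23949458001000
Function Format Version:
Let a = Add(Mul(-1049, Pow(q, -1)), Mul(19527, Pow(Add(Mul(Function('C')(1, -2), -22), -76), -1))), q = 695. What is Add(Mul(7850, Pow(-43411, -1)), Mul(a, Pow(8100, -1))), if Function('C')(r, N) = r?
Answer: Rational(-4924379272537, 23949458001000) ≈ -0.20562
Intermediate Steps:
a = Rational(-13674067, 68110) (a = Add(Mul(-1049, Pow(695, -1)), Mul(19527, Pow(Add(Mul(1, -22), -76), -1))) = Add(Mul(-1049, Rational(1, 695)), Mul(19527, Pow(Add(-22, -76), -1))) = Add(Rational(-1049, 695), Mul(19527, Pow(-98, -1))) = Add(Rational(-1049, 695), Mul(19527, Rational(-1, 98))) = Add(Rational(-1049, 695), Rational(-19527, 98)) = Rational(-13674067, 68110) ≈ -200.76)
Add(Mul(7850, Pow(-43411, -1)), Mul(a, Pow(8100, -1))) = Add(Mul(7850, Pow(-43411, -1)), Mul(Rational(-13674067, 68110), Pow(8100, -1))) = Add(Mul(7850, Rational(-1, 43411)), Mul(Rational(-13674067, 68110), Rational(1, 8100))) = Add(Rational(-7850, 43411), Rational(-13674067, 551691000)) = Rational(-4924379272537, 23949458001000)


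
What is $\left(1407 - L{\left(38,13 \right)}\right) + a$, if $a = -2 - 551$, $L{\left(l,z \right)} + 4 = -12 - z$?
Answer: $883$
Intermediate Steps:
$L{\left(l,z \right)} = -16 - z$ ($L{\left(l,z \right)} = -4 - \left(12 + z\right) = -16 - z$)
$a = -553$ ($a = -2 - 551 = -553$)
$\left(1407 - L{\left(38,13 \right)}\right) + a = \left(1407 - \left(-16 - 13\right)\right) - 553 = \left(1407 - -29\right) - 553 = \left(1407 + 29\right) - 553 = 1436 - 553 = 883$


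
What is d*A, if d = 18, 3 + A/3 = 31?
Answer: 1512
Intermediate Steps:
A = 84 (A = -9 + 3*31 = -9 + 93 = 84)
d*A = 18*84 = 1512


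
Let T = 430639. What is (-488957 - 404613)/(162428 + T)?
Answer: -893570/593067 ≈ -1.5067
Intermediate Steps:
(-488957 - 404613)/(162428 + T) = (-488957 - 404613)/(162428 + 430639) = -893570/593067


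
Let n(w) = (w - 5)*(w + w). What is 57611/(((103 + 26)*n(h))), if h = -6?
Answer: 57611/17028 ≈ 3.3833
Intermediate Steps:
n(w) = 2*w*(-5 + w) (n(w) = (-5 + w)*(2*w) = 2*w*(-5 + w))
57611/(((103 + 26)*n(h))) = 57611/(((103 + 26)*(2*(-6)*(-5 - 6)))) = 57611/((129*(2*(-6)*(-11)))) = 57611/((129*132)) = 57611/17028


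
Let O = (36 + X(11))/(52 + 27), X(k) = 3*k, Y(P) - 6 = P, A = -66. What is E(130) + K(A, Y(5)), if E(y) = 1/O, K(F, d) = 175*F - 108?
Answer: -804323/69 ≈ -11657.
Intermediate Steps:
Y(P) = 6 + P
O = 69/79 (O = (36 + 3*11)/(52 + 27) = (36 + 33)/79 = 69*(1/79) = 69/79 ≈ 0.87342)
K(F, d) = -108 + 175*F
E(y) = 79/69 (E(y) = 1/(69/79) = 79/69)
E(130) + K(A, Y(5)) = 79/69 + (-108 + 175*(-66)) = 79/69 + (-108 - 11550) = 79/69 - 11658 = -804323/69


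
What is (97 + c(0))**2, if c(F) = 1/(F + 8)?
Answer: 603729/64 ≈ 9433.3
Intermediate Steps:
c(F) = 1/(8 + F)
(97 + c(0))**2 = (97 + 1/(8 + 0))**2 = (97 + 1/8)**2 = (777/8)**2 = 603729/64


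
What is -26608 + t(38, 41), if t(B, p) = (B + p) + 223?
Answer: -26306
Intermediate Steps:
t(B, p) = 223 + B + p
-26608 + t(38, 41) = -26608 + (223 + 38 + 41) = -26608 + 302 = -26306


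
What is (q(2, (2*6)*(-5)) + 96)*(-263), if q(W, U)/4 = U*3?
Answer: 164112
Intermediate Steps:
q(W, U) = 12*U (q(W, U) = 4*(U*3) = 4*(3*U) = 12*U)
(q(2, (2*6)*(-5)) + 96)*(-263) = (12*((2*6)*(-5)) + 96)*(-263) = (12*(12*(-5)) + 96)*(-263) = (12*(-60) + 96)*(-263) = (-720 + 96)*(-263) = -624*(-263) = 164112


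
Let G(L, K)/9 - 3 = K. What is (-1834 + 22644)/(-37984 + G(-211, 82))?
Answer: -20810/37219 ≈ -0.55912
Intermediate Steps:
G(L, K) = 27 + 9*K
(-1834 + 22644)/(-37984 + G(-211, 82)) = (-1834 + 22644)/(-37984 + (27 + 9*82)) = 20810/(-37984 + (27 + 738)) = 20810/(-37984 + 765) = 20810/(-37219) = 20810*(-1/37219) = -20810/37219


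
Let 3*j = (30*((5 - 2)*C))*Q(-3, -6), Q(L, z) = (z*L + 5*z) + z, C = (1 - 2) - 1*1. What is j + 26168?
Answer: 27248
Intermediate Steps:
C = -2 (C = -1 - 1 = -2)
Q(L, z) = 6*z + L*z (Q(L, z) = (L*z + 5*z) + z = (5*z + L*z) + z = 6*z + L*z)
j = 1080 (j = ((30*((5 - 2)*(-2)))*(-6*(6 - 3)))/3 = ((30*(3*(-2)))*(-6*3))/3 = ((30*(-6))*(-18))/3 = (-180*(-18))/3 = (1/3)*3240 = 1080)
j + 26168 = 1080 + 26168 = 27248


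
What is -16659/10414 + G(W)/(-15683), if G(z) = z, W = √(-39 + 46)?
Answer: -16659/10414 - √7/15683 ≈ -1.5998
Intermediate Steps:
W = √7 ≈ 2.6458
-16659/10414 + G(W)/(-15683) = -16659/10414 + √7/(-15683) = -16659*1/10414 + √7*(-1/15683) = -16659/10414 - √7/15683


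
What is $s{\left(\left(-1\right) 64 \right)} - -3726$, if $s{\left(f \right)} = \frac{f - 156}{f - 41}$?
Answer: $\frac{78290}{21} \approx 3728.1$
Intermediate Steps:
$s{\left(f \right)} = \frac{-156 + f}{-41 + f}$
$s{\left(\left(-1\right) 64 \right)} - -3726 = \frac{-156 - 64}{-41 - 64} - -3726 = \frac{-156 - 64}{-41 - 64} + 3726 = \frac{1}{-105} \left(-220\right) + 3726 = \left(- \frac{1}{105}\right) \left(-220\right) + 3726 = \frac{44}{21} + 3726 = \frac{78290}{21}$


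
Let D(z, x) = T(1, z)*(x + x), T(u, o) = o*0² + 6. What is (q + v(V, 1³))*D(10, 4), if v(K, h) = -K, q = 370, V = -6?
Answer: 18048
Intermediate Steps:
T(u, o) = 6 (T(u, o) = o*0 + 6 = 0 + 6 = 6)
D(z, x) = 12*x (D(z, x) = 6*(x + x) = 6*(2*x) = 12*x)
(q + v(V, 1³))*D(10, 4) = (370 - 1*(-6))*(12*4) = (370 + 6)*48 = 376*48 = 18048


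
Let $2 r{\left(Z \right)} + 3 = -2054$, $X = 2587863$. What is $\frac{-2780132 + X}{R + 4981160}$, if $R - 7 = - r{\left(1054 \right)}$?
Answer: $- \frac{384538}{9964391} \approx -0.038591$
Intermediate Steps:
$r{\left(Z \right)} = - \frac{2057}{2}$ ($r{\left(Z \right)} = - \frac{3}{2} + \frac{1}{2} \left(-2054\right) = - \frac{3}{2} - 1027 = - \frac{2057}{2}$)
$R = \frac{2071}{2}$ ($R = 7 - - \frac{2057}{2} = 7 + \frac{2057}{2} = \frac{2071}{2} \approx 1035.5$)
$\frac{-2780132 + X}{R + 4981160} = \frac{-2780132 + 2587863}{\frac{2071}{2} + 4981160} = - \frac{192269}{\frac{9964391}{2}} = \left(-192269\right) \frac{2}{9964391} = - \frac{384538}{9964391}$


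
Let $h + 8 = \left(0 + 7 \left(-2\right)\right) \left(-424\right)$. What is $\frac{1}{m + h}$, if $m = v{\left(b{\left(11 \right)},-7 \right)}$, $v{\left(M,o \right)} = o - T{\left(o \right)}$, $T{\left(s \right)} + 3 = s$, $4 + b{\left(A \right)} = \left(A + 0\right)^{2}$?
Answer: $\frac{1}{5931} \approx 0.00016861$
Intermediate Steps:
$b{\left(A \right)} = -4 + A^{2}$ ($b{\left(A \right)} = -4 + \left(A + 0\right)^{2} = -4 + A^{2}$)
$T{\left(s \right)} = -3 + s$
$h = 5928$ ($h = -8 + \left(0 + 7 \left(-2\right)\right) \left(-424\right) = -8 + \left(0 - 14\right) \left(-424\right) = -8 - -5936 = -8 + 5936 = 5928$)
$v{\left(M,o \right)} = 3$ ($v{\left(M,o \right)} = o - \left(-3 + o\right) = 3$)
$m = 3$
$\frac{1}{m + h} = \frac{1}{3 + 5928} = \frac{1}{5931}$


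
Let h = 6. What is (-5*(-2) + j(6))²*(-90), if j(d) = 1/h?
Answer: -18605/2 ≈ -9302.5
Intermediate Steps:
j(d) = ⅙ (j(d) = 1/6 = ⅙)
(-5*(-2) + j(6))²*(-90) = (-5*(-2) + ⅙)²*(-90) = (10 + ⅙)²*(-90) = (61/6)²*(-90) = (3721/36)*(-90) = -18605/2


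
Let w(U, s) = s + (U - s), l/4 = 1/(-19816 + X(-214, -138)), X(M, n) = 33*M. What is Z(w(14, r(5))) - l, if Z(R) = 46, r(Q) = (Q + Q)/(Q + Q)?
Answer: 618196/13439 ≈ 46.000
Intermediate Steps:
r(Q) = 1 (r(Q) = (2*Q)/((2*Q)) = (2*Q)*(1/(2*Q)) = 1)
l = -2/13439 (l = 4/(-19816 + 33*(-214)) = 4/(-19816 - 7062) = 4/(-26878) = 4*(-1/26878) = -2/13439 ≈ -0.00014882)
w(U, s) = U
Z(w(14, r(5))) - l = 46 - 1*(-2/13439) = 46 + 2/13439 = 618196/13439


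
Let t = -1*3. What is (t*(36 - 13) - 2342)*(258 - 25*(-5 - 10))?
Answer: -1526163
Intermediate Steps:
t = -3
(t*(36 - 13) - 2342)*(258 - 25*(-5 - 10)) = (-3*(36 - 13) - 2342)*(258 - 25*(-5 - 10)) = (-3*23 - 2342)*(258 - 25*(-15)) = (-69 - 2342)*(258 + 375) = -2411*633 = -1526163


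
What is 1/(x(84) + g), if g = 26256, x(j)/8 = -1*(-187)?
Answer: 1/27752 ≈ 3.6033e-5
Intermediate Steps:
x(j) = 1496 (x(j) = 8*(-1*(-187)) = 8*187 = 1496)
1/(x(84) + g) = 1/(1496 + 26256) = 1/27752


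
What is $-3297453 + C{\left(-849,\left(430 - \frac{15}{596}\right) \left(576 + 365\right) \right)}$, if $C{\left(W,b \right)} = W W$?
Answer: $-2576652$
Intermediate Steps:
$C{\left(W,b \right)} = W^{2}$
$-3297453 + C{\left(-849,\left(430 - \frac{15}{596}\right) \left(576 + 365\right) \right)} = -3297453 + \left(-849\right)^{2} = -3297453 + 720801 = -2576652$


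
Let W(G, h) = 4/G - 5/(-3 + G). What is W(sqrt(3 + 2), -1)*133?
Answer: 1995/4 + 5453*sqrt(5)/20 ≈ 1108.4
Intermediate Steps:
W(G, h) = -5/(-3 + G) + 4/G
W(sqrt(3 + 2), -1)*133 = ((-12 - sqrt(3 + 2))/((sqrt(3 + 2))*(-3 + sqrt(3 + 2))))*133 = ((-12 - sqrt(5))/((sqrt(5))*(-3 + sqrt(5))))*133 = ((sqrt(5)/5)*(-12 - sqrt(5))/(-3 + sqrt(5)))*133 = (sqrt(5)*(-12 - sqrt(5))/(5*(-3 + sqrt(5))))*133 = 133*sqrt(5)*(-12 - sqrt(5))/(5*(-3 + sqrt(5)))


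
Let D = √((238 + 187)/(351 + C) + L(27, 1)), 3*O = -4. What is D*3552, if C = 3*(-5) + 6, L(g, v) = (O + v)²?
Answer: 592*√17594/19 ≈ 4132.9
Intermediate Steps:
O = -4/3 (O = (⅓)*(-4) = -4/3 ≈ -1.3333)
L(g, v) = (-4/3 + v)²
C = -9 (C = -15 + 6 = -9)
D = √17594/114 (D = √((238 + 187)/(351 - 9) + (-4 + 3*1)²/9) = √(425/342 + (-4 + 3)²/9) = √(425*(1/342) + (⅑)*(-1)²) = √(425/342 + (⅑)*1) = √(425/342 + ⅑) = √(463/342) = √17594/114 ≈ 1.1635)
D*3552 = (√17594/114)*3552 = 592*√17594/19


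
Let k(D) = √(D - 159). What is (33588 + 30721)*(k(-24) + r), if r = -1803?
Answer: -115949127 + 64309*I*√183 ≈ -1.1595e+8 + 8.6996e+5*I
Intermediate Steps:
k(D) = √(-159 + D)
(33588 + 30721)*(k(-24) + r) = (33588 + 30721)*(√(-159 - 24) - 1803) = 64309*(√(-183) - 1803) = 64309*(I*√183 - 1803) = 64309*(-1803 + I*√183) = -115949127 + 64309*I*√183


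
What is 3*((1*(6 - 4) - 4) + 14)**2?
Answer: 432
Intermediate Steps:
3*((1*(6 - 4) - 4) + 14)**2 = 3*((1*2 - 4) + 14)**2 = 3*((2 - 4) + 14)**2 = 3*(-2 + 14)**2 = 3*12**2 = 3*144 = 432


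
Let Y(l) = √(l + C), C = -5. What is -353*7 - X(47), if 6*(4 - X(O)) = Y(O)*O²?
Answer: -2475 + 2209*√42/6 ≈ -89.007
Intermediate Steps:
Y(l) = √(-5 + l) (Y(l) = √(l - 5) = √(-5 + l))
X(O) = 4 - O²*√(-5 + O)/6 (X(O) = 4 - √(-5 + O)*O²/6 = 4 - O²*√(-5 + O)/6)
-353*7 - X(47) = -353*7 - (4 - ⅙*47²*√(-5 + 47)) = -2471 - (4 - ⅙*2209*√42) = -2471 - (4 - 2209*√42/6) = -2471 + (-4 + 2209*√42/6) = -2475 + 2209*√42/6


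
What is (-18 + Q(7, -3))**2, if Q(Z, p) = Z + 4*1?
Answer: 49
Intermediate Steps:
Q(Z, p) = 4 + Z (Q(Z, p) = Z + 4 = 4 + Z)
(-18 + Q(7, -3))**2 = (-18 + (4 + 7))**2 = (-18 + 11)**2 = (-7)**2 = 49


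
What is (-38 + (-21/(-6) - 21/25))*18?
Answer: -15903/25 ≈ -636.12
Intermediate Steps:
(-38 + (-21/(-6) - 21/25))*18 = (-38 + (-21*(-⅙) - 21*1/25))*18 = (-38 + (7/2 - 21/25))*18 = (-38 + 133/50)*18 = -1767/50*18 = -15903/25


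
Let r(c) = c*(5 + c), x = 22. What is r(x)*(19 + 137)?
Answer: 92664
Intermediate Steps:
r(x)*(19 + 137) = (22*(5 + 22))*(19 + 137) = (22*27)*156 = 594*156 = 92664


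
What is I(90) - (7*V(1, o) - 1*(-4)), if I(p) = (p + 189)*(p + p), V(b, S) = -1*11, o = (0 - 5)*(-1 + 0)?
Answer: 50293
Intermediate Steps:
o = 5 (o = -5*(-1) = 5)
V(b, S) = -11
I(p) = 2*p*(189 + p) (I(p) = (189 + p)*(2*p) = 2*p*(189 + p))
I(90) - (7*V(1, o) - 1*(-4)) = 2*90*(189 + 90) - (7*(-11) - 1*(-4)) = 2*90*279 - (-77 + 4) = 50220 - 1*(-73) = 50220 + 73 = 50293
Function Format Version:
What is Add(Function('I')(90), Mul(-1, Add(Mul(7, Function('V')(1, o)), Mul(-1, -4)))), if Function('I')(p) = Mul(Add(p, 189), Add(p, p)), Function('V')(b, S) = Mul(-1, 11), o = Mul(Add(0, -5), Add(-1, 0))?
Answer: 50293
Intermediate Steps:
o = 5 (o = Mul(-5, -1) = 5)
Function('V')(b, S) = -11
Function('I')(p) = Mul(2, p, Add(189, p)) (Function('I')(p) = Mul(Add(189, p), Mul(2, p)) = Mul(2, p, Add(189, p)))
Add(Function('I')(90), Mul(-1, Add(Mul(7, Function('V')(1, o)), Mul(-1, -4)))) = Add(Mul(2, 90, Add(189, 90)), Mul(-1, Add(Mul(7, -11), Mul(-1, -4)))) = Add(Mul(2, 90, 279), Mul(-1, Add(-77, 4))) = Add(50220, Mul(-1, -73)) = Add(50220, 73) = 50293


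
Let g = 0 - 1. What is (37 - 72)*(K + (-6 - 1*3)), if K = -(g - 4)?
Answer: 140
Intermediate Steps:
g = -1
K = 5 (K = -(-1 - 4) = -1*(-5) = 5)
(37 - 72)*(K + (-6 - 1*3)) = (37 - 72)*(5 + (-6 - 1*3)) = -35*(5 + (-6 - 3)) = -35*(5 - 9) = -35*(-4) = 140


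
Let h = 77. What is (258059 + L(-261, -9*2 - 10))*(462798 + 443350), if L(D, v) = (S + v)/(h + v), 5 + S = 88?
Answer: 11458192528008/49 ≈ 2.3384e+11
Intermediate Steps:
S = 83 (S = -5 + 88 = 83)
L(D, v) = (83 + v)/(77 + v)
(258059 + L(-261, -9*2 - 10))*(462798 + 443350) = (258059 + (83 + (-9*2 - 10))/(77 + (-9*2 - 10)))*(462798 + 443350) = (258059 + (83 + (-18 - 10))/(77 + (-18 - 10)))*906148 = (258059 + (83 - 28)/(77 - 28))*906148 = (258059 + 55/49)*906148 = (12644946/49)*906148 = 11458192528008/49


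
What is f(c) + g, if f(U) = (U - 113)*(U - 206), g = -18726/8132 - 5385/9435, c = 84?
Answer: 9041135511/2557514 ≈ 3535.1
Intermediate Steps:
g = -7349021/2557514 (g = -18726*1/8132 - 5385*1/9435 = -9363/4066 - 359/629 = -7349021/2557514 ≈ -2.8735)
f(U) = (-206 + U)*(-113 + U) (f(U) = (-113 + U)*(-206 + U) = (-206 + U)*(-113 + U))
f(c) + g = (23278 + 84² - 319*84) - 7349021/2557514 = (23278 + 7056 - 26796) - 7349021/2557514 = 3538 - 7349021/2557514 = 9041135511/2557514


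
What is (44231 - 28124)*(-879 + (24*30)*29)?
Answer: 322156107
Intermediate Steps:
(44231 - 28124)*(-879 + (24*30)*29) = 16107*(-879 + 720*29) = 16107*(-879 + 20880) = 16107*20001 = 322156107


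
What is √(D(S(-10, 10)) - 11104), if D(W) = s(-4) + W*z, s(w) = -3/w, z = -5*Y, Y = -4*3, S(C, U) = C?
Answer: 13*I*√277/2 ≈ 108.18*I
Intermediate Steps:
Y = -12
z = 60 (z = -5*(-12) = 60)
D(W) = ¾ + 60*W (D(W) = -3/(-4) + W*60 = -3*(-¼) + 60*W = ¾ + 60*W)
√(D(S(-10, 10)) - 11104) = √((¾ + 60*(-10)) - 11104) = √((¾ - 600) - 11104) = √(-2397/4 - 11104) = √(-46813/4) = 13*I*√277/2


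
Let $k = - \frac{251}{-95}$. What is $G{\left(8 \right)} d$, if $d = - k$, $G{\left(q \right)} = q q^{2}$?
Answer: $- \frac{128512}{95} \approx -1352.8$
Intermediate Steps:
$k = \frac{251}{95}$ ($k = \left(-251\right) \left(- \frac{1}{95}\right) = \frac{251}{95} \approx 2.6421$)
$G{\left(q \right)} = q^{3}$
$d = - \frac{251}{95}$ ($d = \left(-1\right) \frac{251}{95} = - \frac{251}{95} \approx -2.6421$)
$G{\left(8 \right)} d = 8^{3} \left(- \frac{251}{95}\right) = 512 \left(- \frac{251}{95}\right) = - \frac{128512}{95}$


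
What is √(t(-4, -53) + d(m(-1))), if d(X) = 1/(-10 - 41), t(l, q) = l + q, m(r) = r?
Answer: 2*I*√37077/51 ≈ 7.5511*I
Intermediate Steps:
d(X) = -1/51 (d(X) = 1/(-51) = -1/51)
√(t(-4, -53) + d(m(-1))) = √((-4 - 53) - 1/51) = √(-57 - 1/51) = √(-2908/51) = 2*I*√37077/51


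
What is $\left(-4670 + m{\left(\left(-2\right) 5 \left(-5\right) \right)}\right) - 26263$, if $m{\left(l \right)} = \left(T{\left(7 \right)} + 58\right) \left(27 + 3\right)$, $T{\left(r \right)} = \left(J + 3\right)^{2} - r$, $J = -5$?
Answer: $-29283$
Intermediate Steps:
$T{\left(r \right)} = 4 - r$ ($T{\left(r \right)} = \left(-5 + 3\right)^{2} - r = \left(-2\right)^{2} - r = 4 - r$)
$m{\left(l \right)} = 1650$ ($m{\left(l \right)} = \left(\left(4 - 7\right) + 58\right) \left(27 + 3\right) = \left(\left(4 - 7\right) + 58\right) 30 = \left(-3 + 58\right) 30 = 55 \cdot 30 = 1650$)
$\left(-4670 + m{\left(\left(-2\right) 5 \left(-5\right) \right)}\right) - 26263 = \left(-4670 + 1650\right) - 26263 = -3020 - 26263 = -29283$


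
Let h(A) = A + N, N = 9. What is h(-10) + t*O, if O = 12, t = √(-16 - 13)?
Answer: -1 + 12*I*√29 ≈ -1.0 + 64.622*I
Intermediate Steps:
t = I*√29 (t = √(-29) = I*√29 ≈ 5.3852*I)
h(A) = 9 + A (h(A) = A + 9 = 9 + A)
h(-10) + t*O = (9 - 10) + (I*√29)*12 = -1 + 12*I*√29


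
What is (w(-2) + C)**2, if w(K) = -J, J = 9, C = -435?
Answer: 197136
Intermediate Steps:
w(K) = -9 (w(K) = -1*9 = -9)
(w(-2) + C)**2 = (-9 - 435)**2 = (-444)**2 = 197136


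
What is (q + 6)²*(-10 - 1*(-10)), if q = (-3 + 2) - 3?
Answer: 0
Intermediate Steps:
q = -4 (q = -1 - 3 = -4)
(q + 6)²*(-10 - 1*(-10)) = (-4 + 6)²*(-10 - 1*(-10)) = 2²*(-10 + 10) = 4*0 = 0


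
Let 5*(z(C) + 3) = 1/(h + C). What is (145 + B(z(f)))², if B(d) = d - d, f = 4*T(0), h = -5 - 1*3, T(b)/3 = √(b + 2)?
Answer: 21025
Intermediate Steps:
T(b) = 3*√(2 + b) (T(b) = 3*√(b + 2) = 3*√(2 + b))
h = -8 (h = -5 - 3 = -8)
f = 12*√2 (f = 4*(3*√(2 + 0)) = 4*(3*√2) = 12*√2 ≈ 16.971)
z(C) = -3 + 1/(5*(-8 + C))
B(d) = 0
(145 + B(z(f)))² = (145 + 0)² = 145² = 21025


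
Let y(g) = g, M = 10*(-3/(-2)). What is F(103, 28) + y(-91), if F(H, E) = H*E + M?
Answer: 2808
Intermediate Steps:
M = 15 (M = 10*(-3*(-½)) = 10*(3/2) = 15)
F(H, E) = 15 + E*H (F(H, E) = H*E + 15 = E*H + 15 = 15 + E*H)
F(103, 28) + y(-91) = (15 + 28*103) - 91 = (15 + 2884) - 91 = 2899 - 91 = 2808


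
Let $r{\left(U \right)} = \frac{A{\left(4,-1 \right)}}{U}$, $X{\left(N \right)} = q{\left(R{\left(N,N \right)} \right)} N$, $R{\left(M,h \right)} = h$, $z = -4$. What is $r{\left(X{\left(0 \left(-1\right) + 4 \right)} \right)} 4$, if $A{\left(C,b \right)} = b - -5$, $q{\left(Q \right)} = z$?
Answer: $-1$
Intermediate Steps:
$q{\left(Q \right)} = -4$
$A{\left(C,b \right)} = 5 + b$ ($A{\left(C,b \right)} = b + 5 = 5 + b$)
$X{\left(N \right)} = - 4 N$
$r{\left(U \right)} = \frac{4}{U}$ ($r{\left(U \right)} = \frac{5 - 1}{U} = \frac{4}{U}$)
$r{\left(X{\left(0 \left(-1\right) + 4 \right)} \right)} 4 = \frac{4}{\left(-4\right) \left(0 \left(-1\right) + 4\right)} 4 = \frac{4}{\left(-4\right) \left(0 + 4\right)} 4 = \frac{4}{\left(-4\right) 4} \cdot 4 = \frac{4}{-16} \cdot 4 = 4 \left(- \frac{1}{16}\right) 4 = \left(- \frac{1}{4}\right) 4 = -1$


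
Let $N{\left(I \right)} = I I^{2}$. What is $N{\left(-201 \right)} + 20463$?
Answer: $-8100138$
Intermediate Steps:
$N{\left(I \right)} = I^{3}$
$N{\left(-201 \right)} + 20463 = \left(-201\right)^{3} + 20463 = -8120601 + 20463 = -8100138$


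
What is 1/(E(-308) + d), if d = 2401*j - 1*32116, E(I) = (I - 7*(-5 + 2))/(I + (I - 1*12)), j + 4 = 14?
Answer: -628/5090281 ≈ -0.00012337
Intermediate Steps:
j = 10 (j = -4 + 14 = 10)
E(I) = (21 + I)/(-12 + 2*I) (E(I) = (I - 7*(-3))/(I + (I - 12)) = (I + 21)/(I + (-12 + I)) = (21 + I)/(-12 + 2*I))
d = -8106 (d = 2401*10 - 1*32116 = 24010 - 32116 = -8106)
1/(E(-308) + d) = 1/((21 - 308)/(2*(-6 - 308)) - 8106) = 1/((½)*(-287)/(-314) - 8106) = 1/((½)*(-1/314)*(-287) - 8106) = 1/(287/628 - 8106) = 1/(-5090281/628) = -628/5090281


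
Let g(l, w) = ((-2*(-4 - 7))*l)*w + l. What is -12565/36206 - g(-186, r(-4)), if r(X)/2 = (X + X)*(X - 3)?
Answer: 16600076375/36206 ≈ 4.5849e+5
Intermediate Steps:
r(X) = 4*X*(-3 + X) (r(X) = 2*((X + X)*(X - 3)) = 2*((2*X)*(-3 + X)) = 2*(2*X*(-3 + X)) = 4*X*(-3 + X))
g(l, w) = l + 22*l*w (g(l, w) = ((-2*(-11))*l)*w + l = (22*l)*w + l = 22*l*w + l = l + 22*l*w)
-12565/36206 - g(-186, r(-4)) = -12565/36206 - (-186)*(1 + 22*(4*(-4)*(-3 - 4))) = -12565*1/36206 - (-186)*(1 + 22*(4*(-4)*(-7))) = -12565/36206 - (-186)*(1 + 22*112) = -12565/36206 - (-186)*(1 + 2464) = -12565/36206 - (-186)*2465 = -12565/36206 - 1*(-458490) = -12565/36206 + 458490 = 16600076375/36206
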